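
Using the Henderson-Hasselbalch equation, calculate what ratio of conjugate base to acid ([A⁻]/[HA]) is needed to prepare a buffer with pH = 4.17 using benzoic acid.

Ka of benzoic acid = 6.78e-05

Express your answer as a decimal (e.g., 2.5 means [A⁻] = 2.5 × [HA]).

pKa = -log(6.78e-05) = 4.1688. pH = pKa + log([A⁻]/[HA]), so log([A⁻]/[HA]) = pH − pKa = 4.17 − 4.1688 = 0.0012. [A⁻]/[HA] = 10^(0.0012) = 1.00

[A⁻]/[HA] = 1.00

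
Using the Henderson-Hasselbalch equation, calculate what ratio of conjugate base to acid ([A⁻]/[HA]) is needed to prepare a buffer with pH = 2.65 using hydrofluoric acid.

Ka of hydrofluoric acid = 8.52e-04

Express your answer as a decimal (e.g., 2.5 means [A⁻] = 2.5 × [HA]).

pKa = -log(8.52e-04) = 3.0696. pH = pKa + log([A⁻]/[HA]), so log([A⁻]/[HA]) = pH − pKa = 2.65 − 3.0696 = -0.4196. [A⁻]/[HA] = 10^(-0.4196) = 0.381

[A⁻]/[HA] = 0.381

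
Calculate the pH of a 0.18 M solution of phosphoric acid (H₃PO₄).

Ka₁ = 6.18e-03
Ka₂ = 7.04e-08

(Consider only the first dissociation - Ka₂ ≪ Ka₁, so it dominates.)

First dissociation dominates. From Ka₁ = [H⁺][HA⁻]/[H₂A], x² + Ka₁·x − Ka₁·C = 0 with C = 0.18 M and Ka₁ = 6.18e-03. Solving: [H⁺] = (−Ka₁ + √(Ka₁² + 4·Ka₁·C)) / 2 = 3.0405e-02 M. pH = -log(3.0405e-02) = 1.52.

pH = 1.52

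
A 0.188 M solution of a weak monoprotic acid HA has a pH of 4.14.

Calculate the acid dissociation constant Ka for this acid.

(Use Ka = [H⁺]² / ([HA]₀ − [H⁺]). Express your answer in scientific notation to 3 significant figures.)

[H⁺] = 10^(−pH) = 10^(−4.14) = 7.244e-05 M. For HA ⇌ H⁺ + A⁻, Ka = [H⁺][A⁻]/[HA] = [H⁺]² / ([HA]₀ − [H⁺]) = (7.244e-05)² / (0.188 − 7.244e-05) = 2.79e-08.

K_a = 2.79e-08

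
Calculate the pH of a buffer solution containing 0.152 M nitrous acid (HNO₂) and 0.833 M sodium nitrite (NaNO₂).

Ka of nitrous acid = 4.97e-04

pKa = -log(4.97e-04) = 3.30. pH = pKa + log([A⁻]/[HA]) = 3.30 + log(0.833/0.152)

pH = 4.04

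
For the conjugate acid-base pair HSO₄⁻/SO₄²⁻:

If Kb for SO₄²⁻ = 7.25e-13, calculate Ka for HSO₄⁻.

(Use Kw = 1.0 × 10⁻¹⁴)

For a conjugate pair Ka × Kb = Kw, so Ka = Kw/Kb = 1.0 × 10⁻¹⁴ / 7.25e-13 = 1.38e-02.

K_a = 1.38e-02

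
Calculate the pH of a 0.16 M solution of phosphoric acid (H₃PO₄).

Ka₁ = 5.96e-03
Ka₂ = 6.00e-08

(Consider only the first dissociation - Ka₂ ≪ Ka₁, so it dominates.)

First dissociation dominates. From Ka₁ = [H⁺][HA⁻]/[H₂A], x² + Ka₁·x − Ka₁·C = 0 with C = 0.16 M and Ka₁ = 5.96e-03. Solving: [H⁺] = (−Ka₁ + √(Ka₁² + 4·Ka₁·C)) / 2 = 2.8044e-02 M. pH = -log(2.8044e-02) = 1.55.

pH = 1.55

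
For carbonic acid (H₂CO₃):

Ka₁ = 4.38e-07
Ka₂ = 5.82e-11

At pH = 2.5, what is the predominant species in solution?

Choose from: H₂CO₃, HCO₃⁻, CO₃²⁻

pKa₁ = 6.36, pKa₂ = 10.24. For a polyprotic acid the predominant species crosses at each pKa: below pKa_n the protonated form dominates, above it the deprotonated form does. At pH = 2.5, the predominant species is H₂CO₃.

H₂CO₃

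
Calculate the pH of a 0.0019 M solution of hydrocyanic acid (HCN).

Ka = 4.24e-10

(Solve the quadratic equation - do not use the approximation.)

x² + Ka×x - Ka×C = 0. Using quadratic formula: [H⁺] = 8.9734e-07

pH = 6.05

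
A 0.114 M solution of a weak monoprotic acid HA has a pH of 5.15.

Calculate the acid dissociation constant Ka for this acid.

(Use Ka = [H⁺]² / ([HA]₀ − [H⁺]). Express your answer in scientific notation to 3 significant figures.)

[H⁺] = 10^(−pH) = 10^(−5.15) = 7.079e-06 M. For HA ⇌ H⁺ + A⁻, Ka = [H⁺][A⁻]/[HA] = [H⁺]² / ([HA]₀ − [H⁺]) = (7.079e-06)² / (0.114 − 7.079e-06) = 4.40e-10.

K_a = 4.40e-10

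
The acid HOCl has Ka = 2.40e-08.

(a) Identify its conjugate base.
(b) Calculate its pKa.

(a) The conjugate base is formed by removing one H⁺ from HOCl, giving OCl⁻. (b) pKa = -log(Ka) = -log(2.40e-08) = 7.62.

Conjugate base: OCl⁻; pK_a = 7.62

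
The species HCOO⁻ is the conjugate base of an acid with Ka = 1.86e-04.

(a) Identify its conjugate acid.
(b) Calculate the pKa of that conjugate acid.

(a) The conjugate acid is formed by adding one H⁺ to HCOO⁻, giving HCOOH. (b) pKa = -log(Ka) = -log(1.86e-04) = 3.73.

Conjugate acid: HCOOH; pK_a = 3.73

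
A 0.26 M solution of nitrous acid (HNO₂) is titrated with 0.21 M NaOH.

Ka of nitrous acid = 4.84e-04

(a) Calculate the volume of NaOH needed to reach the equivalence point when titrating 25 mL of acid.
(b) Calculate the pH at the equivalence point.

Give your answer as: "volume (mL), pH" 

moles acid = 0.26 × 25/1000 = 0.0065 mol; V_base = moles/0.21 × 1000 = 31.0 mL. At equivalence only the conjugate base is present: [A⁻] = 0.0065/0.056 = 1.1617e-01 M. Kb = Kw/Ka = 2.07e-11; [OH⁻] = √(Kb × [A⁻]) = 1.5493e-06; pOH = 5.81; pH = 14 - pOH = 8.19.

V = 31.0 mL, pH = 8.19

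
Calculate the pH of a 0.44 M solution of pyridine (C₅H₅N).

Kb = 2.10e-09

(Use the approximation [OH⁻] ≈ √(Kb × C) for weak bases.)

[OH⁻] = √(Kb × C) = √(2.10e-09 × 0.44) = 3.0397e-05. pOH = 4.52, pH = 14 - pOH

pH = 9.48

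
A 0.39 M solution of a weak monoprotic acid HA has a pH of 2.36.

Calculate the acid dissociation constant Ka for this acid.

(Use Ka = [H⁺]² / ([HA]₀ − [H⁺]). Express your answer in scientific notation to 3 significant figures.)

[H⁺] = 10^(−pH) = 10^(−2.36) = 4.365e-03 M. For HA ⇌ H⁺ + A⁻, Ka = [H⁺][A⁻]/[HA] = [H⁺]² / ([HA]₀ − [H⁺]) = (4.365e-03)² / (0.39 − 4.365e-03) = 4.94e-05.

K_a = 4.94e-05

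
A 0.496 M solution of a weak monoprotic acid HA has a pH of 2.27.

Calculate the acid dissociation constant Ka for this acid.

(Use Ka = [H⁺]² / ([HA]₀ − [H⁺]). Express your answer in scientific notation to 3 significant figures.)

[H⁺] = 10^(−pH) = 10^(−2.27) = 5.370e-03 M. For HA ⇌ H⁺ + A⁻, Ka = [H⁺][A⁻]/[HA] = [H⁺]² / ([HA]₀ − [H⁺]) = (5.370e-03)² / (0.496 − 5.370e-03) = 5.88e-05.

K_a = 5.88e-05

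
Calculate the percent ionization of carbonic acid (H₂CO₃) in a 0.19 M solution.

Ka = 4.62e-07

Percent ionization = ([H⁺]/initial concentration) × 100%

Using Ka equilibrium: x² + Ka×x - Ka×C = 0. Solving: [H⁺] = 2.9605e-04. Percent = (2.9605e-04/0.19) × 100

Percent ionization = 0.156%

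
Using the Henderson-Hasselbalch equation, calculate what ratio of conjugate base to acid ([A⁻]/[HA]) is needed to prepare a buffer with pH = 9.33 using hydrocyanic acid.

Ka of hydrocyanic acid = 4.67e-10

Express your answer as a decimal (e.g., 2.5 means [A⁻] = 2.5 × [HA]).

pKa = -log(4.67e-10) = 9.3307. pH = pKa + log([A⁻]/[HA]), so log([A⁻]/[HA]) = pH − pKa = 9.33 − 9.3307 = -0.0007. [A⁻]/[HA] = 10^(-0.0007) = 0.998

[A⁻]/[HA] = 0.998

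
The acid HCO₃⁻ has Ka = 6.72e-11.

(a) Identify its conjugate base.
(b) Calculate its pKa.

(a) The conjugate base is formed by removing one H⁺ from HCO₃⁻, giving CO₃²⁻. (b) pKa = -log(Ka) = -log(6.72e-11) = 10.17.

Conjugate base: CO₃²⁻; pK_a = 10.17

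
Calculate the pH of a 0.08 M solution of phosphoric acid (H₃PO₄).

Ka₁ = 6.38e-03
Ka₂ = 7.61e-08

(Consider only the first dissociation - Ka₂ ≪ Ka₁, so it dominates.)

First dissociation dominates. From Ka₁ = [H⁺][HA⁻]/[H₂A], x² + Ka₁·x − Ka₁·C = 0 with C = 0.08 M and Ka₁ = 6.38e-03. Solving: [H⁺] = (−Ka₁ + √(Ka₁² + 4·Ka₁·C)) / 2 = 1.9626e-02 M. pH = -log(1.9626e-02) = 1.71.

pH = 1.71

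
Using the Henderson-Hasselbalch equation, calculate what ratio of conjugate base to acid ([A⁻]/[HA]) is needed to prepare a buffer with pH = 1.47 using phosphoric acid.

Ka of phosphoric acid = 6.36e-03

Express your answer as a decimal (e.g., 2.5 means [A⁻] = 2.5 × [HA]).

pKa = -log(6.36e-03) = 2.1965. pH = pKa + log([A⁻]/[HA]), so log([A⁻]/[HA]) = pH − pKa = 1.47 − 2.1965 = -0.7265. [A⁻]/[HA] = 10^(-0.7265) = 0.188

[A⁻]/[HA] = 0.188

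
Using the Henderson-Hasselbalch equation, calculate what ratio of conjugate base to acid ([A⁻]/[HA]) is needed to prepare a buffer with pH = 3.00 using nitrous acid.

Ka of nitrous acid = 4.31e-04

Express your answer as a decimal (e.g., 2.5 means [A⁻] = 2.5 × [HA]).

pKa = -log(4.31e-04) = 3.3655. pH = pKa + log([A⁻]/[HA]), so log([A⁻]/[HA]) = pH − pKa = 3.00 − 3.3655 = -0.3655. [A⁻]/[HA] = 10^(-0.3655) = 0.431

[A⁻]/[HA] = 0.431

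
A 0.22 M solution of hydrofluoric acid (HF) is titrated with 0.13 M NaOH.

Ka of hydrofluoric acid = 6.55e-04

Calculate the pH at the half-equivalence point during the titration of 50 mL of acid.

At half-equivalence [HA] = [A⁻], so Henderson-Hasselbalch gives pH = pKa = -log(6.55e-04) = 3.18.

pH = pKa = 3.18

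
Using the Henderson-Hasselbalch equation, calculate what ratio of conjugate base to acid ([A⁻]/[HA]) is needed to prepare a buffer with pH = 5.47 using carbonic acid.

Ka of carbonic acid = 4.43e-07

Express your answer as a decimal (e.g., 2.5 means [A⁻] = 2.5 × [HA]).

pKa = -log(4.43e-07) = 6.3536. pH = pKa + log([A⁻]/[HA]), so log([A⁻]/[HA]) = pH − pKa = 5.47 − 6.3536 = -0.8836. [A⁻]/[HA] = 10^(-0.8836) = 0.131

[A⁻]/[HA] = 0.131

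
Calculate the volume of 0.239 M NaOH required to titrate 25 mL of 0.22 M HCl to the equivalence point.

At equivalence: moles acid = moles base. moles HCl = 0.22 × 25/1000 = 0.0055 mol. V_base = moles / 0.239 × 1000 = 23.0 mL.

V_{base} = 23.0 mL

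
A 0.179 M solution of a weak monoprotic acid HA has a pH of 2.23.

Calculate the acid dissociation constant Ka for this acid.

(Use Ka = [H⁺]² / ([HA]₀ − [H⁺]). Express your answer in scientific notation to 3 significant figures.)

[H⁺] = 10^(−pH) = 10^(−2.23) = 5.888e-03 M. For HA ⇌ H⁺ + A⁻, Ka = [H⁺][A⁻]/[HA] = [H⁺]² / ([HA]₀ − [H⁺]) = (5.888e-03)² / (0.179 − 5.888e-03) = 2.00e-04.

K_a = 2.00e-04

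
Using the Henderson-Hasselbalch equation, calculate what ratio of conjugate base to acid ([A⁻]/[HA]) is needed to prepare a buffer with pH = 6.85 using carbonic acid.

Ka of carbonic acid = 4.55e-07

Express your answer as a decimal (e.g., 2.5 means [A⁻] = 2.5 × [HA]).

pKa = -log(4.55e-07) = 6.3420. pH = pKa + log([A⁻]/[HA]), so log([A⁻]/[HA]) = pH − pKa = 6.85 − 6.3420 = 0.5080. [A⁻]/[HA] = 10^(0.5080) = 3.22

[A⁻]/[HA] = 3.22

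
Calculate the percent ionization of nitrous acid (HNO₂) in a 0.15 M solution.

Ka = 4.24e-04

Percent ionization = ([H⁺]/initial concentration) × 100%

Using Ka equilibrium: x² + Ka×x - Ka×C = 0. Solving: [H⁺] = 7.7658e-03. Percent = (7.7658e-03/0.15) × 100

Percent ionization = 5.18%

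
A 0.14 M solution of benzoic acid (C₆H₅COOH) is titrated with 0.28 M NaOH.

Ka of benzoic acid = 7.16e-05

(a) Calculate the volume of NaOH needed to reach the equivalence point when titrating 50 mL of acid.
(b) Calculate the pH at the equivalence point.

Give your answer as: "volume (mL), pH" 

moles acid = 0.14 × 50/1000 = 0.007 mol; V_base = moles/0.28 × 1000 = 25.0 mL. At equivalence only the conjugate base is present: [A⁻] = 0.007/0.075 = 9.3333e-02 M. Kb = Kw/Ka = 1.40e-10; [OH⁻] = √(Kb × [A⁻]) = 3.6105e-06; pOH = 5.44; pH = 14 - pOH = 8.56.

V = 25.0 mL, pH = 8.56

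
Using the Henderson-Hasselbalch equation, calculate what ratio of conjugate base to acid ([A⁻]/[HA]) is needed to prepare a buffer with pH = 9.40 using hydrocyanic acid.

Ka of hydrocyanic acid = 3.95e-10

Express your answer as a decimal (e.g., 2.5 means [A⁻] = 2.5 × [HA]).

pKa = -log(3.95e-10) = 9.4034. pH = pKa + log([A⁻]/[HA]), so log([A⁻]/[HA]) = pH − pKa = 9.40 − 9.4034 = -0.0034. [A⁻]/[HA] = 10^(-0.0034) = 0.992

[A⁻]/[HA] = 0.992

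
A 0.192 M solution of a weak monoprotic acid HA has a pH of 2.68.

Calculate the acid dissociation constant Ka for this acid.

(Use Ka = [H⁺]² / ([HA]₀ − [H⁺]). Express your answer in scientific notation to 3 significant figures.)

[H⁺] = 10^(−pH) = 10^(−2.68) = 2.089e-03 M. For HA ⇌ H⁺ + A⁻, Ka = [H⁺][A⁻]/[HA] = [H⁺]² / ([HA]₀ − [H⁺]) = (2.089e-03)² / (0.192 − 2.089e-03) = 2.30e-05.

K_a = 2.30e-05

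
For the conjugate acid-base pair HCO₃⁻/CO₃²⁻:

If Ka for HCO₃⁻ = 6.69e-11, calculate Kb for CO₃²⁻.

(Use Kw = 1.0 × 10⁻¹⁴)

For a conjugate pair Ka × Kb = Kw, so Kb = Kw/Ka = 1.0 × 10⁻¹⁴ / 6.69e-11 = 1.49e-04.

K_b = 1.49e-04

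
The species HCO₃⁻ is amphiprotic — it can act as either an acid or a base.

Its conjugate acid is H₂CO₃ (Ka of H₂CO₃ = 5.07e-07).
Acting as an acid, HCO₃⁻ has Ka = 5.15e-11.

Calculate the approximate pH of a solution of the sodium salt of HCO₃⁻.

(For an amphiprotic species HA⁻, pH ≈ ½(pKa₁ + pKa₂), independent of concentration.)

pKa₁ = -log(5.07e-07) = 6.29; pKa₂ = -log(5.15e-11) = 10.29. For an amphiprotic species, pH ≈ ½(pKa₁ + pKa₂) = ½(6.29 + 10.29) = 8.29.

pH = 8.29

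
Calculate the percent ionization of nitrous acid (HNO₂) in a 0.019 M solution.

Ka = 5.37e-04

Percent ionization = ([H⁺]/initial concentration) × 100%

Using Ka equilibrium: x² + Ka×x - Ka×C = 0. Solving: [H⁺] = 2.9370e-03. Percent = (2.9370e-03/0.019) × 100

Percent ionization = 15.5%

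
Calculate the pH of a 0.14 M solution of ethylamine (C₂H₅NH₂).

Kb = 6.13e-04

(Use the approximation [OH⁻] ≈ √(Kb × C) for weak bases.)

[OH⁻] = √(Kb × C) = √(6.13e-04 × 0.14) = 9.2639e-03. pOH = 2.03, pH = 14 - pOH

pH = 11.97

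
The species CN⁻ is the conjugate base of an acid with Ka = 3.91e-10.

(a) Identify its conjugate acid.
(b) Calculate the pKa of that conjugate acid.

(a) The conjugate acid is formed by adding one H⁺ to CN⁻, giving HCN. (b) pKa = -log(Ka) = -log(3.91e-10) = 9.41.

Conjugate acid: HCN; pK_a = 9.41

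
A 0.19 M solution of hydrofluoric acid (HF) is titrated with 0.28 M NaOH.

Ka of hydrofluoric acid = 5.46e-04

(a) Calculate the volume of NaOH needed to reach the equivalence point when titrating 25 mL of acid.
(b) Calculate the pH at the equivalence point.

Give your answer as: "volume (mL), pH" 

moles acid = 0.19 × 25/1000 = 0.00475 mol; V_base = moles/0.28 × 1000 = 17.0 mL. At equivalence only the conjugate base is present: [A⁻] = 0.00475/0.042 = 1.1319e-01 M. Kb = Kw/Ka = 1.83e-11; [OH⁻] = √(Kb × [A⁻]) = 1.4398e-06; pOH = 5.84; pH = 14 - pOH = 8.16.

V = 17.0 mL, pH = 8.16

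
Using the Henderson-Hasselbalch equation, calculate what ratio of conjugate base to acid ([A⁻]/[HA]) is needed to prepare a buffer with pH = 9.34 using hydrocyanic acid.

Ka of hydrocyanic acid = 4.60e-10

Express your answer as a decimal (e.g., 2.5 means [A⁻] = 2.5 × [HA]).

pKa = -log(4.60e-10) = 9.3372. pH = pKa + log([A⁻]/[HA]), so log([A⁻]/[HA]) = pH − pKa = 9.34 − 9.3372 = 0.0028. [A⁻]/[HA] = 10^(0.0028) = 1.01

[A⁻]/[HA] = 1.01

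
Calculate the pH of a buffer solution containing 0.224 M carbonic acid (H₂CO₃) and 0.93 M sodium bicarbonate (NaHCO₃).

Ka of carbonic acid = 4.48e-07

pKa = -log(4.48e-07) = 6.35. pH = pKa + log([A⁻]/[HA]) = 6.35 + log(0.93/0.224)

pH = 6.97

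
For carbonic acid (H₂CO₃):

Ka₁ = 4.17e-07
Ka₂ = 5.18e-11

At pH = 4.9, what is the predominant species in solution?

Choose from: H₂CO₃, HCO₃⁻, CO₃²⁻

pKa₁ = 6.38, pKa₂ = 10.29. For a polyprotic acid the predominant species crosses at each pKa: below pKa_n the protonated form dominates, above it the deprotonated form does. At pH = 4.9, the predominant species is H₂CO₃.

H₂CO₃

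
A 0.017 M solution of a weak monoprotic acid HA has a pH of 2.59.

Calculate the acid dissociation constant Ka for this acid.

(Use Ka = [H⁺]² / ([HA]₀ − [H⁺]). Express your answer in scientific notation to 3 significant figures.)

[H⁺] = 10^(−pH) = 10^(−2.59) = 2.570e-03 M. For HA ⇌ H⁺ + A⁻, Ka = [H⁺][A⁻]/[HA] = [H⁺]² / ([HA]₀ − [H⁺]) = (2.570e-03)² / (0.017 − 2.570e-03) = 4.58e-04.

K_a = 4.58e-04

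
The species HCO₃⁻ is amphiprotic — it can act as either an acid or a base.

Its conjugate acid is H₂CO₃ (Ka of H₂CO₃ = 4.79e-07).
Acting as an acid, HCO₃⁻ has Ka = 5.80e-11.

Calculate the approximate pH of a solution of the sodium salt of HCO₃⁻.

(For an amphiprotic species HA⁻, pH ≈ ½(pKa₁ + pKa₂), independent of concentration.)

pKa₁ = -log(4.79e-07) = 6.32; pKa₂ = -log(5.80e-11) = 10.24. For an amphiprotic species, pH ≈ ½(pKa₁ + pKa₂) = ½(6.32 + 10.24) = 8.28.

pH = 8.28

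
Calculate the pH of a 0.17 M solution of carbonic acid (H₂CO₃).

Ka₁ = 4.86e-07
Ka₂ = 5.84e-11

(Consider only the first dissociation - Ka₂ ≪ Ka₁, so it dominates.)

First dissociation dominates. From Ka₁ = [H⁺][HA⁻]/[H₂A], x² + Ka₁·x − Ka₁·C = 0 with C = 0.17 M and Ka₁ = 4.86e-07. Solving: [H⁺] = (−Ka₁ + √(Ka₁² + 4·Ka₁·C)) / 2 = 2.8719e-04 M. pH = -log(2.8719e-04) = 3.54.

pH = 3.54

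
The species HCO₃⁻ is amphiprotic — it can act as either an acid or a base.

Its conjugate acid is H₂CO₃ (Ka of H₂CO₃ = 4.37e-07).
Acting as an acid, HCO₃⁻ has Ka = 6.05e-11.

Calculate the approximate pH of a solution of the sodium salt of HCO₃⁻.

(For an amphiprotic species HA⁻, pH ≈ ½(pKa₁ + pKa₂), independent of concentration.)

pKa₁ = -log(4.37e-07) = 6.36; pKa₂ = -log(6.05e-11) = 10.22. For an amphiprotic species, pH ≈ ½(pKa₁ + pKa₂) = ½(6.36 + 10.22) = 8.29.

pH = 8.29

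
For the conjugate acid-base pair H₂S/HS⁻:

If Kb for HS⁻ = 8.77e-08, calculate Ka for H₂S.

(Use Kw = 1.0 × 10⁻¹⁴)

For a conjugate pair Ka × Kb = Kw, so Ka = Kw/Kb = 1.0 × 10⁻¹⁴ / 8.77e-08 = 1.14e-07.

K_a = 1.14e-07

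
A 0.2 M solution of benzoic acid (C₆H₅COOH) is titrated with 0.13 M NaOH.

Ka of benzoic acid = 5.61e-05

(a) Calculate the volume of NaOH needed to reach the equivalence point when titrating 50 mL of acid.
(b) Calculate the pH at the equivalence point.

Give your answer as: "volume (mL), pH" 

moles acid = 0.2 × 50/1000 = 0.01 mol; V_base = moles/0.13 × 1000 = 76.9 mL. At equivalence only the conjugate base is present: [A⁻] = 0.01/0.127 = 7.8788e-02 M. Kb = Kw/Ka = 1.78e-10; [OH⁻] = √(Kb × [A⁻]) = 3.7476e-06; pOH = 5.43; pH = 14 - pOH = 8.57.

V = 76.9 mL, pH = 8.57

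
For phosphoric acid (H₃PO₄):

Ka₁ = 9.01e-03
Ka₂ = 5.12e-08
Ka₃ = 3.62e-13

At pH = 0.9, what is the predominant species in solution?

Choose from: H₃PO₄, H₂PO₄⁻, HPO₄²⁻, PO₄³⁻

pKa₁ = 2.05, pKa₂ = 7.29, pKa₃ = 12.44. For a polyprotic acid the predominant species crosses at each pKa: below pKa_n the protonated form dominates, above it the deprotonated form does. At pH = 0.9, the predominant species is H₃PO₄.

H₃PO₄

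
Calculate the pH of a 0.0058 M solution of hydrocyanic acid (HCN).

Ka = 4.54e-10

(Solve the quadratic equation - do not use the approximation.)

x² + Ka×x - Ka×C = 0. Using quadratic formula: [H⁺] = 1.6225e-06

pH = 5.79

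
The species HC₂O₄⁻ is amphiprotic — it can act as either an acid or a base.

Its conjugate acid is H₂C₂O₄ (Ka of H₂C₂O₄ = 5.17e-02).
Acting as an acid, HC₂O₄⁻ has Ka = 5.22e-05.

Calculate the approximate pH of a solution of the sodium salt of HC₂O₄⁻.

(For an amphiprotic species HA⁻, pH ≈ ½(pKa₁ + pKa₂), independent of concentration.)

pKa₁ = -log(5.17e-02) = 1.29; pKa₂ = -log(5.22e-05) = 4.28. For an amphiprotic species, pH ≈ ½(pKa₁ + pKa₂) = ½(1.29 + 4.28) = 2.78.

pH = 2.78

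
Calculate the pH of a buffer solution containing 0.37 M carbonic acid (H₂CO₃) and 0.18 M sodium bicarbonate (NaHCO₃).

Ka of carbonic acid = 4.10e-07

pKa = -log(4.10e-07) = 6.39. pH = pKa + log([A⁻]/[HA]) = 6.39 + log(0.18/0.37)

pH = 6.07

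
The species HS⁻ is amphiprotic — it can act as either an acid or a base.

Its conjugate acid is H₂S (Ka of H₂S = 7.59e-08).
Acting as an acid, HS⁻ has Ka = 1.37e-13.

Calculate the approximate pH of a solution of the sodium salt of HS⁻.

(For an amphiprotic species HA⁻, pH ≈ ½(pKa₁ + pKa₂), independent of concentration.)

pKa₁ = -log(7.59e-08) = 7.12; pKa₂ = -log(1.37e-13) = 12.86. For an amphiprotic species, pH ≈ ½(pKa₁ + pKa₂) = ½(7.12 + 12.86) = 9.99.

pH = 9.99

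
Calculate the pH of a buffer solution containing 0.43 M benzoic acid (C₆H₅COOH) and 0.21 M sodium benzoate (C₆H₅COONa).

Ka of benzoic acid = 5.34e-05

pKa = -log(5.34e-05) = 4.27. pH = pKa + log([A⁻]/[HA]) = 4.27 + log(0.21/0.43)

pH = 3.96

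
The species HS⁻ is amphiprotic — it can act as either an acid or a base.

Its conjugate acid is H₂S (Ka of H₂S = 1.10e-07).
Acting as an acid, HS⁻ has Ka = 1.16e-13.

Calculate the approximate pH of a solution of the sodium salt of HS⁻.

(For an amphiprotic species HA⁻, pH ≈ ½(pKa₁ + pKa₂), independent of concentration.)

pKa₁ = -log(1.10e-07) = 6.96; pKa₂ = -log(1.16e-13) = 12.94. For an amphiprotic species, pH ≈ ½(pKa₁ + pKa₂) = ½(6.96 + 12.94) = 9.95.

pH = 9.95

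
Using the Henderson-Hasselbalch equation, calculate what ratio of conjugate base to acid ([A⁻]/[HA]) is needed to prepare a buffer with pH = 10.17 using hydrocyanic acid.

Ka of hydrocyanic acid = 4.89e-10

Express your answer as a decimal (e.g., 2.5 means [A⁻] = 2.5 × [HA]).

pKa = -log(4.89e-10) = 9.3107. pH = pKa + log([A⁻]/[HA]), so log([A⁻]/[HA]) = pH − pKa = 10.17 − 9.3107 = 0.8593. [A⁻]/[HA] = 10^(0.8593) = 7.23

[A⁻]/[HA] = 7.23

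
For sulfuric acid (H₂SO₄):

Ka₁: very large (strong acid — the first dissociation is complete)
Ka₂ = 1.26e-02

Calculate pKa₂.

pKa₂ = -log(Ka₂) = -log(1.26e-02) = 1.90.

pK_{a2} = 1.90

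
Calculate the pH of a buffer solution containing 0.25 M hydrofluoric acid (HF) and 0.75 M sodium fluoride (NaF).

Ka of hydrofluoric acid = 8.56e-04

pKa = -log(8.56e-04) = 3.07. pH = pKa + log([A⁻]/[HA]) = 3.07 + log(0.75/0.25)

pH = 3.54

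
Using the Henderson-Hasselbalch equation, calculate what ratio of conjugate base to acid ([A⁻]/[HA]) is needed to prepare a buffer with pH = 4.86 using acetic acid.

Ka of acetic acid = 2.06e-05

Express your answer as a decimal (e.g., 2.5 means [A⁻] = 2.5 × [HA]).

pKa = -log(2.06e-05) = 4.6861. pH = pKa + log([A⁻]/[HA]), so log([A⁻]/[HA]) = pH − pKa = 4.86 − 4.6861 = 0.1739. [A⁻]/[HA] = 10^(0.1739) = 1.49

[A⁻]/[HA] = 1.49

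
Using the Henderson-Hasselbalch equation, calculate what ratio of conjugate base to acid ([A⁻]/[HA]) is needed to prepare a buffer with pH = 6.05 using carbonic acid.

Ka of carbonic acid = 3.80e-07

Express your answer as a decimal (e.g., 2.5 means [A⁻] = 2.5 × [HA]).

pKa = -log(3.80e-07) = 6.4202. pH = pKa + log([A⁻]/[HA]), so log([A⁻]/[HA]) = pH − pKa = 6.05 − 6.4202 = -0.3702. [A⁻]/[HA] = 10^(-0.3702) = 0.426

[A⁻]/[HA] = 0.426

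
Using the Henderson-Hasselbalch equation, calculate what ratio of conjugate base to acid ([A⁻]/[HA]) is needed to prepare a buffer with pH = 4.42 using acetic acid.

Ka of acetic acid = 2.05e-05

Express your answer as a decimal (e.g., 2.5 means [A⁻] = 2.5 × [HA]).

pKa = -log(2.05e-05) = 4.6882. pH = pKa + log([A⁻]/[HA]), so log([A⁻]/[HA]) = pH − pKa = 4.42 − 4.6882 = -0.2682. [A⁻]/[HA] = 10^(-0.2682) = 0.539

[A⁻]/[HA] = 0.539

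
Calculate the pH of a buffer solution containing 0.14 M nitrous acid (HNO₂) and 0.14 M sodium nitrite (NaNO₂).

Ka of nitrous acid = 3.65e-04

pKa = -log(3.65e-04) = 3.44. pH = pKa + log([A⁻]/[HA]) = 3.44 + log(0.14/0.14)

pH = 3.44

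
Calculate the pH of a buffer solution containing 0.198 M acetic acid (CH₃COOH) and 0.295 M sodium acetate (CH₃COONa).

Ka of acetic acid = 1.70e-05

pKa = -log(1.70e-05) = 4.77. pH = pKa + log([A⁻]/[HA]) = 4.77 + log(0.295/0.198)

pH = 4.94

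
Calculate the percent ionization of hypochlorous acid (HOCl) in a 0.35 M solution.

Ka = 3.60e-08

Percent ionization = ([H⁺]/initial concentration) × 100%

Using Ka equilibrium: x² + Ka×x - Ka×C = 0. Solving: [H⁺] = 1.1223e-04. Percent = (1.1223e-04/0.35) × 100

Percent ionization = 0.0321%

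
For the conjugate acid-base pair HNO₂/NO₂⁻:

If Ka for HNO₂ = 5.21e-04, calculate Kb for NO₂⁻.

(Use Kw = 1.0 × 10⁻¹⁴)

For a conjugate pair Ka × Kb = Kw, so Kb = Kw/Ka = 1.0 × 10⁻¹⁴ / 5.21e-04 = 1.92e-11.

K_b = 1.92e-11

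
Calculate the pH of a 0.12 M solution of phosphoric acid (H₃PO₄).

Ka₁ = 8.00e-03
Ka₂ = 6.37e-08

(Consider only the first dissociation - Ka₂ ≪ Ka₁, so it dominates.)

First dissociation dominates. From Ka₁ = [H⁺][HA⁻]/[H₂A], x² + Ka₁·x − Ka₁·C = 0 with C = 0.12 M and Ka₁ = 8.00e-03. Solving: [H⁺] = (−Ka₁ + √(Ka₁² + 4·Ka₁·C)) / 2 = 2.7241e-02 M. pH = -log(2.7241e-02) = 1.56.

pH = 1.56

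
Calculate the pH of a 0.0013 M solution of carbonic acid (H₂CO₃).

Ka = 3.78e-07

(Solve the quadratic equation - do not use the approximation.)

x² + Ka×x - Ka×C = 0. Using quadratic formula: [H⁺] = 2.1979e-05

pH = 4.66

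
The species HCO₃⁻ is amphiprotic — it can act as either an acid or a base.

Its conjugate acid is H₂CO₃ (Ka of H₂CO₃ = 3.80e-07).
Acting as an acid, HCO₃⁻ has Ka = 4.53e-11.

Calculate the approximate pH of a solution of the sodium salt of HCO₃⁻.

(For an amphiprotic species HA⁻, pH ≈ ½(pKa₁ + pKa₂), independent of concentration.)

pKa₁ = -log(3.80e-07) = 6.42; pKa₂ = -log(4.53e-11) = 10.34. For an amphiprotic species, pH ≈ ½(pKa₁ + pKa₂) = ½(6.42 + 10.34) = 8.38.

pH = 8.38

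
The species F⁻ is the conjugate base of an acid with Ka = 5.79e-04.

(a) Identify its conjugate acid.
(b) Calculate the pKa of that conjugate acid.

(a) The conjugate acid is formed by adding one H⁺ to F⁻, giving HF. (b) pKa = -log(Ka) = -log(5.79e-04) = 3.24.

Conjugate acid: HF; pK_a = 3.24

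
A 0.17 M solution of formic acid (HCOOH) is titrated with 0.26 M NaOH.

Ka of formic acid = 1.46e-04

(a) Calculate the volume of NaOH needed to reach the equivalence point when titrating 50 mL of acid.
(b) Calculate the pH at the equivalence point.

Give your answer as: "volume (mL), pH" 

moles acid = 0.17 × 50/1000 = 0.0085 mol; V_base = moles/0.26 × 1000 = 32.7 mL. At equivalence only the conjugate base is present: [A⁻] = 0.0085/0.083 = 1.0279e-01 M. Kb = Kw/Ka = 6.85e-11; [OH⁻] = √(Kb × [A⁻]) = 2.6534e-06; pOH = 5.58; pH = 14 - pOH = 8.42.

V = 32.7 mL, pH = 8.42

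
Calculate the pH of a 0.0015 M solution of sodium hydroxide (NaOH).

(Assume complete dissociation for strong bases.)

[OH⁻] = 0.0015 M for strong base. pOH = -log[OH⁻] = 2.82, pH = 14 - pOH

pH = 11.18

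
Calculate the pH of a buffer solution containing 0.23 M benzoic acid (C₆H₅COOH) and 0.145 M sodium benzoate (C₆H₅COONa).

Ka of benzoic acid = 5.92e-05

pKa = -log(5.92e-05) = 4.23. pH = pKa + log([A⁻]/[HA]) = 4.23 + log(0.145/0.23)

pH = 4.03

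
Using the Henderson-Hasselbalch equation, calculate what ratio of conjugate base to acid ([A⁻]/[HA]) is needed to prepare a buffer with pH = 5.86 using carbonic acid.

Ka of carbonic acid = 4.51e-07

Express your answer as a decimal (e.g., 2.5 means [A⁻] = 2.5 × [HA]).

pKa = -log(4.51e-07) = 6.3458. pH = pKa + log([A⁻]/[HA]), so log([A⁻]/[HA]) = pH − pKa = 5.86 − 6.3458 = -0.4858. [A⁻]/[HA] = 10^(-0.4858) = 0.327

[A⁻]/[HA] = 0.327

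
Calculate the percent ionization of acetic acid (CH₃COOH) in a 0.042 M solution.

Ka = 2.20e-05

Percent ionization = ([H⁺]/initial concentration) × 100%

Using Ka equilibrium: x² + Ka×x - Ka×C = 0. Solving: [H⁺] = 9.5031e-04. Percent = (9.5031e-04/0.042) × 100

Percent ionization = 2.26%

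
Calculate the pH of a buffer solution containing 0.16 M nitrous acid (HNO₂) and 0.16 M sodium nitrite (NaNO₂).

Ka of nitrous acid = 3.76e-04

pKa = -log(3.76e-04) = 3.42. pH = pKa + log([A⁻]/[HA]) = 3.42 + log(0.16/0.16)

pH = 3.42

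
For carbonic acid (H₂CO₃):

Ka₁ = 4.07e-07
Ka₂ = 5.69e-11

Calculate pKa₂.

pKa₂ = -log(Ka₂) = -log(5.69e-11) = 10.24.

pK_{a2} = 10.24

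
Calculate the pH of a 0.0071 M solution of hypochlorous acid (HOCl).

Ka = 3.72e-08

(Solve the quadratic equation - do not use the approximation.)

x² + Ka×x - Ka×C = 0. Using quadratic formula: [H⁺] = 1.6233e-05

pH = 4.79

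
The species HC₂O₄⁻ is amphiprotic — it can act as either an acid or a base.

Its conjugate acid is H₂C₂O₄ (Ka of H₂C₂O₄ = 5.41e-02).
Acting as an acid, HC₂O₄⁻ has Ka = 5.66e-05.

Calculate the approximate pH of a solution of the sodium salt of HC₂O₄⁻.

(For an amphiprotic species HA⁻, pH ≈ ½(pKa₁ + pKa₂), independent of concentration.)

pKa₁ = -log(5.41e-02) = 1.27; pKa₂ = -log(5.66e-05) = 4.25. For an amphiprotic species, pH ≈ ½(pKa₁ + pKa₂) = ½(1.27 + 4.25) = 2.76.

pH = 2.76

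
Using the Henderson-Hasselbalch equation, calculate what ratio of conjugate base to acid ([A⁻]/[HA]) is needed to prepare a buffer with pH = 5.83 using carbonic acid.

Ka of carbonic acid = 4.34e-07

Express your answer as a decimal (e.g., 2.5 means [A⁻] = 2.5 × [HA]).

pKa = -log(4.34e-07) = 6.3625. pH = pKa + log([A⁻]/[HA]), so log([A⁻]/[HA]) = pH − pKa = 5.83 − 6.3625 = -0.5325. [A⁻]/[HA] = 10^(-0.5325) = 0.293

[A⁻]/[HA] = 0.293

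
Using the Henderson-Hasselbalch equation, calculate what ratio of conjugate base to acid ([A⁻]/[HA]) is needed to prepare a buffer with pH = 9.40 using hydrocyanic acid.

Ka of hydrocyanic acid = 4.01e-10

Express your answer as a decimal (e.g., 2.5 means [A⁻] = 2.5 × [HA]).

pKa = -log(4.01e-10) = 9.3969. pH = pKa + log([A⁻]/[HA]), so log([A⁻]/[HA]) = pH − pKa = 9.40 − 9.3969 = 0.0031. [A⁻]/[HA] = 10^(0.0031) = 1.01

[A⁻]/[HA] = 1.01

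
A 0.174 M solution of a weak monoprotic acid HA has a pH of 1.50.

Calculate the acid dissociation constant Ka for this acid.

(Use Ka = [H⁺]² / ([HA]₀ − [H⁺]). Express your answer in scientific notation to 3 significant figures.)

[H⁺] = 10^(−pH) = 10^(−1.50) = 3.162e-02 M. For HA ⇌ H⁺ + A⁻, Ka = [H⁺][A⁻]/[HA] = [H⁺]² / ([HA]₀ − [H⁺]) = (3.162e-02)² / (0.174 − 3.162e-02) = 7.02e-03.

K_a = 7.02e-03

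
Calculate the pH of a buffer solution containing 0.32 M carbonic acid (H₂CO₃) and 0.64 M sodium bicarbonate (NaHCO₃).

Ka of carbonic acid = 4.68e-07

pKa = -log(4.68e-07) = 6.33. pH = pKa + log([A⁻]/[HA]) = 6.33 + log(0.64/0.32)

pH = 6.63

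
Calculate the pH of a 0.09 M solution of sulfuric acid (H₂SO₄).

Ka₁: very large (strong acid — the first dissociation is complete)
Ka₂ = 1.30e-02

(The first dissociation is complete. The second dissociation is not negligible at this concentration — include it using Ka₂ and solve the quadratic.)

First dissociation is complete: [H⁺]₀ = [HSO₄⁻]₀ = C = 0.09 M. Second dissociation HSO₄⁻ ⇌ H⁺ + SO₄²⁻: let x = [SO₄²⁻]. Ka₂ = (C + x)·x / (C − x) = 1.30e-02 → x² + (C + Ka₂)·x − Ka₂·C = 0 → x² + 0.10300·x − 1.170e-03 = 0. x = (−0.10300 + √(0.10300² + 4 × 1.170e-03)) / 2 = 1.0324e-02 M. [H⁺] = C + x = 0.09 + 1.0324e-02 = 1.0032e-01 M. pH = -log(1.0032e-01) = 1.00.

pH = 1.00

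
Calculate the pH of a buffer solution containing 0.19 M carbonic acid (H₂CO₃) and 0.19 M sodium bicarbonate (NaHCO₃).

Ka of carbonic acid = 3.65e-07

pKa = -log(3.65e-07) = 6.44. pH = pKa + log([A⁻]/[HA]) = 6.44 + log(0.19/0.19)

pH = 6.44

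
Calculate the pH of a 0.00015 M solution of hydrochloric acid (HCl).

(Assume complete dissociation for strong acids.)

[H⁺] = 0.00015 M for strong acid. pH = -log[H⁺] = -log(0.00015)

pH = 3.82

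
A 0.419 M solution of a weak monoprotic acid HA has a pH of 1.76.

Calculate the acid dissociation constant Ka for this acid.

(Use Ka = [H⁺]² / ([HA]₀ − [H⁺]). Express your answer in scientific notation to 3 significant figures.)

[H⁺] = 10^(−pH) = 10^(−1.76) = 1.738e-02 M. For HA ⇌ H⁺ + A⁻, Ka = [H⁺][A⁻]/[HA] = [H⁺]² / ([HA]₀ − [H⁺]) = (1.738e-02)² / (0.419 − 1.738e-02) = 7.52e-04.

K_a = 7.52e-04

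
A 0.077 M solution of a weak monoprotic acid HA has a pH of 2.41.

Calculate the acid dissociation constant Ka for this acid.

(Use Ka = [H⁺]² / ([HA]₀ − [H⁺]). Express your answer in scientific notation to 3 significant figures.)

[H⁺] = 10^(−pH) = 10^(−2.41) = 3.890e-03 M. For HA ⇌ H⁺ + A⁻, Ka = [H⁺][A⁻]/[HA] = [H⁺]² / ([HA]₀ − [H⁺]) = (3.890e-03)² / (0.077 − 3.890e-03) = 2.07e-04.

K_a = 2.07e-04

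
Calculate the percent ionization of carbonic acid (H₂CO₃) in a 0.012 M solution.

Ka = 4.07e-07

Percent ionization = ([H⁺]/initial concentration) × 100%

Using Ka equilibrium: x² + Ka×x - Ka×C = 0. Solving: [H⁺] = 6.9682e-05. Percent = (6.9682e-05/0.012) × 100

Percent ionization = 0.581%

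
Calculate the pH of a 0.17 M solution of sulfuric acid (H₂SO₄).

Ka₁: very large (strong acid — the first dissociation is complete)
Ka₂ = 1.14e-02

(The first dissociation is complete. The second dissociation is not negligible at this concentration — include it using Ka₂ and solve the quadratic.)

First dissociation is complete: [H⁺]₀ = [HSO₄⁻]₀ = C = 0.17 M. Second dissociation HSO₄⁻ ⇌ H⁺ + SO₄²⁻: let x = [SO₄²⁻]. Ka₂ = (C + x)·x / (C − x) = 1.14e-02 → x² + (C + Ka₂)·x − Ka₂·C = 0 → x² + 0.18140·x − 1.938e-03 = 0. x = (−0.18140 + √(0.18140² + 4 × 1.938e-03)) / 2 = 1.0119e-02 M. [H⁺] = C + x = 0.17 + 1.0119e-02 = 1.8012e-01 M. pH = -log(1.8012e-01) = 0.74.

pH = 0.74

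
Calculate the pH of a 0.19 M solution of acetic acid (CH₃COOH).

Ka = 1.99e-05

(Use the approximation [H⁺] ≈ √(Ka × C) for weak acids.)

[H⁺] = √(Ka × C) = √(1.99e-05 × 0.19) = 1.9445e-03. pH = -log(1.9445e-03)

pH = 2.71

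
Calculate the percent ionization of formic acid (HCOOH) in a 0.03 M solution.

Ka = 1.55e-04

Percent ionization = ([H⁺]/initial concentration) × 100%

Using Ka equilibrium: x² + Ka×x - Ka×C = 0. Solving: [H⁺] = 2.0803e-03. Percent = (2.0803e-03/0.03) × 100

Percent ionization = 6.93%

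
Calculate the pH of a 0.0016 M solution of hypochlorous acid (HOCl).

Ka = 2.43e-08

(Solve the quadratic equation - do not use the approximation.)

x² + Ka×x - Ka×C = 0. Using quadratic formula: [H⁺] = 6.2232e-06

pH = 5.21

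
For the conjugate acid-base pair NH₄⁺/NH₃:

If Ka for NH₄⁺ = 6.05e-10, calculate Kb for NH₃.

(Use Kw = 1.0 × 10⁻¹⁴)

For a conjugate pair Ka × Kb = Kw, so Kb = Kw/Ka = 1.0 × 10⁻¹⁴ / 6.05e-10 = 1.65e-05.

K_b = 1.65e-05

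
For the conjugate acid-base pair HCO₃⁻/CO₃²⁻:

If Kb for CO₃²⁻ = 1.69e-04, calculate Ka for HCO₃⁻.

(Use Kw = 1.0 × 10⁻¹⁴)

For a conjugate pair Ka × Kb = Kw, so Ka = Kw/Kb = 1.0 × 10⁻¹⁴ / 1.69e-04 = 5.92e-11.

K_a = 5.92e-11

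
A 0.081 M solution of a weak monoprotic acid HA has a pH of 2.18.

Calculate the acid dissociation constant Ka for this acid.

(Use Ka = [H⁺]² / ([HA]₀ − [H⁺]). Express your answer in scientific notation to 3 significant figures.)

[H⁺] = 10^(−pH) = 10^(−2.18) = 6.607e-03 M. For HA ⇌ H⁺ + A⁻, Ka = [H⁺][A⁻]/[HA] = [H⁺]² / ([HA]₀ − [H⁺]) = (6.607e-03)² / (0.081 − 6.607e-03) = 5.87e-04.

K_a = 5.87e-04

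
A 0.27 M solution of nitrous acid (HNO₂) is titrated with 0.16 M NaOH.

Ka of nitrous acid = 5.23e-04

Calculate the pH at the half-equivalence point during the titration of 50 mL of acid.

At half-equivalence [HA] = [A⁻], so Henderson-Hasselbalch gives pH = pKa = -log(5.23e-04) = 3.28.

pH = pKa = 3.28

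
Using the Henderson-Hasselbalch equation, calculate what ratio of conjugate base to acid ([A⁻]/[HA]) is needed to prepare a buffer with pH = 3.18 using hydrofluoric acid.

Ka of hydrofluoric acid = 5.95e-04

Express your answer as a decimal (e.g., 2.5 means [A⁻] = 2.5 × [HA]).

pKa = -log(5.95e-04) = 3.2255. pH = pKa + log([A⁻]/[HA]), so log([A⁻]/[HA]) = pH − pKa = 3.18 − 3.2255 = -0.0455. [A⁻]/[HA] = 10^(-0.0455) = 0.901

[A⁻]/[HA] = 0.901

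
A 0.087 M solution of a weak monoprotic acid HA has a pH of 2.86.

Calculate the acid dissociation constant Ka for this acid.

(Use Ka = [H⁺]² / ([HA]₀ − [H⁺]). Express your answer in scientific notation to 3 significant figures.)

[H⁺] = 10^(−pH) = 10^(−2.86) = 1.380e-03 M. For HA ⇌ H⁺ + A⁻, Ka = [H⁺][A⁻]/[HA] = [H⁺]² / ([HA]₀ − [H⁺]) = (1.380e-03)² / (0.087 − 1.380e-03) = 2.23e-05.

K_a = 2.23e-05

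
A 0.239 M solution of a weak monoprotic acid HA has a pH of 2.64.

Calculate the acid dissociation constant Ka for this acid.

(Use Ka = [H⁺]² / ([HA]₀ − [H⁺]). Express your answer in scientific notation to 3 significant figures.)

[H⁺] = 10^(−pH) = 10^(−2.64) = 2.291e-03 M. For HA ⇌ H⁺ + A⁻, Ka = [H⁺][A⁻]/[HA] = [H⁺]² / ([HA]₀ − [H⁺]) = (2.291e-03)² / (0.239 − 2.291e-03) = 2.22e-05.

K_a = 2.22e-05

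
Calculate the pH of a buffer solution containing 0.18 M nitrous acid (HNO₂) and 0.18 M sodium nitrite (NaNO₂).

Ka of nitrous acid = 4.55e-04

pKa = -log(4.55e-04) = 3.34. pH = pKa + log([A⁻]/[HA]) = 3.34 + log(0.18/0.18)

pH = 3.34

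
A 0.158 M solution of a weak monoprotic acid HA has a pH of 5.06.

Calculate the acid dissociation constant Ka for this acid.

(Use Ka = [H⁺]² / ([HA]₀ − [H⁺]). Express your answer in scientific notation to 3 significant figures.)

[H⁺] = 10^(−pH) = 10^(−5.06) = 8.710e-06 M. For HA ⇌ H⁺ + A⁻, Ka = [H⁺][A⁻]/[HA] = [H⁺]² / ([HA]₀ − [H⁺]) = (8.710e-06)² / (0.158 − 8.710e-06) = 4.80e-10.

K_a = 4.80e-10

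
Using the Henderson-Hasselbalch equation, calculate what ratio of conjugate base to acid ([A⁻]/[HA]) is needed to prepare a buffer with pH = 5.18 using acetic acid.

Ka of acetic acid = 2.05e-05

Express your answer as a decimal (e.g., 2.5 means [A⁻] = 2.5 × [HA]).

pKa = -log(2.05e-05) = 4.6882. pH = pKa + log([A⁻]/[HA]), so log([A⁻]/[HA]) = pH − pKa = 5.18 − 4.6882 = 0.4918. [A⁻]/[HA] = 10^(0.4918) = 3.10

[A⁻]/[HA] = 3.10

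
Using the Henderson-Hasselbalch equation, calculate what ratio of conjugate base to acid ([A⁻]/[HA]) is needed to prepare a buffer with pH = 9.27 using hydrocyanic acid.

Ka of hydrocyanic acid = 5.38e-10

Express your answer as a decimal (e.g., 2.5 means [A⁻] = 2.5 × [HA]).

pKa = -log(5.38e-10) = 9.2692. pH = pKa + log([A⁻]/[HA]), so log([A⁻]/[HA]) = pH − pKa = 9.27 − 9.2692 = 0.0008. [A⁻]/[HA] = 10^(0.0008) = 1.00

[A⁻]/[HA] = 1.00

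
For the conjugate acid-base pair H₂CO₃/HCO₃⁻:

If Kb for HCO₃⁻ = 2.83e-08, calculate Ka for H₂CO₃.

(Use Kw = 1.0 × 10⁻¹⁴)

For a conjugate pair Ka × Kb = Kw, so Ka = Kw/Kb = 1.0 × 10⁻¹⁴ / 2.83e-08 = 3.53e-07.

K_a = 3.53e-07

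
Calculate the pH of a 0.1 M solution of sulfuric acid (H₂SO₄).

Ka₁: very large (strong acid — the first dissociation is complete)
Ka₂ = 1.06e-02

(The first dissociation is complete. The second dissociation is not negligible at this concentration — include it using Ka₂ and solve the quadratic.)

First dissociation is complete: [H⁺]₀ = [HSO₄⁻]₀ = C = 0.1 M. Second dissociation HSO₄⁻ ⇌ H⁺ + SO₄²⁻: let x = [SO₄²⁻]. Ka₂ = (C + x)·x / (C − x) = 1.06e-02 → x² + (C + Ka₂)·x − Ka₂·C = 0 → x² + 0.11060·x − 1.060e-03 = 0. x = (−0.11060 + √(0.11060² + 4 × 1.060e-03)) / 2 = 8.8723e-03 M. [H⁺] = C + x = 0.1 + 8.8723e-03 = 1.0887e-01 M. pH = -log(1.0887e-01) = 0.96.

pH = 0.96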